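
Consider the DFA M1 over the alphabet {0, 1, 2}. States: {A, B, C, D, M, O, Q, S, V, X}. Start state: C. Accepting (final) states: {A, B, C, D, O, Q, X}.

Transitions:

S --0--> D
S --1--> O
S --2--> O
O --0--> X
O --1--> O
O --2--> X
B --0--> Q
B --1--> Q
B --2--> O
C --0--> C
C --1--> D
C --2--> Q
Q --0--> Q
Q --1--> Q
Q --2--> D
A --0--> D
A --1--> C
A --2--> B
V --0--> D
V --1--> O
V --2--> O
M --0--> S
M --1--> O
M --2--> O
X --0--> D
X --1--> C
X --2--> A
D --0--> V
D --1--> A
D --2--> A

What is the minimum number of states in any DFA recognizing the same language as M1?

States {M,S} cannot be reached from the start state, so discard them.
Initial partition by acceptance: {A,B,C,D,O,Q,X} | {V}.
On input 0, block {A,B,C,D,O,Q,X} splits into {A,B,C,O,Q,X} and {D}.
Split {A,B,C,O,Q,X} by δ(·,0) → {B,C,O,Q} and {A,X}.
Refine {B,C,O,Q} on symbol 0: members go to different blocks, giving {B,C,Q} and {O}.
Refine {B,C,Q} on symbol 1: members go to different blocks, giving {B,Q} and {C}.
Split {B,Q} by δ(·,2) → {Q} and {B}.
Refine {A,X} on symbol 2: members go to different blocks, giving {X} and {A}.
Stable partition: {Q} | {V} | {D} | {X} | {O} | {C} | {B} | {A} — 8 equivalence classes.

8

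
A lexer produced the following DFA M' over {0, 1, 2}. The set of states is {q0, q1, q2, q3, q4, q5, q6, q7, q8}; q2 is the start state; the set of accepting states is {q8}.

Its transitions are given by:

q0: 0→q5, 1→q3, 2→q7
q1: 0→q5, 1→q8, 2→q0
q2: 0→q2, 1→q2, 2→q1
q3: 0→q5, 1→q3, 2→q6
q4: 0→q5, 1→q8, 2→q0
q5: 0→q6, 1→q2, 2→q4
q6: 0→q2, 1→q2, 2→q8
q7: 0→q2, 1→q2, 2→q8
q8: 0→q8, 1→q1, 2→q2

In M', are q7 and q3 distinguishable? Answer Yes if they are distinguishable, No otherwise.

Yes

All states are reachable from the start state.
Start with accepting vs non-accepting: {q8} | {q0,q1,q2,q3,q4,q5,q6,q7}.
On input 1, block {q0,q1,q2,q3,q4,q5,q6,q7} splits into {q0,q2,q3,q5,q6,q7} and {q1,q4}.
Split {q0,q2,q3,q5,q6,q7} by δ(·,2) → {q0,q3} and {q2,q5} and {q6,q7}.
On input 0, block {q2,q5} splits into {q2} and {q5}.
Stable partition: {q8} | {q0,q3} | {q1,q4} | {q2} | {q6,q7} | {q5} — 6 equivalence classes.
q7 and q3 end up in different blocks, so they are distinguishable. For instance, the string '2' is accepted from only q7.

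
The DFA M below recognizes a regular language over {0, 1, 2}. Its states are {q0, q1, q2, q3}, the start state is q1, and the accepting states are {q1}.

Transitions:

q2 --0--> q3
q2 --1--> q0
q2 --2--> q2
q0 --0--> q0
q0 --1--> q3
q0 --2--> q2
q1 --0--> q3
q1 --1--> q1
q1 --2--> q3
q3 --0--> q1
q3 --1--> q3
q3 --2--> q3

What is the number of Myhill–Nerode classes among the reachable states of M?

2

Reachable states from the start: {q1,q3}. Unreachable: {q0,q2} — drop them.
Start with accepting vs non-accepting: {q1} | {q3}.
Stable partition: {q1} | {q3} — 2 equivalence classes.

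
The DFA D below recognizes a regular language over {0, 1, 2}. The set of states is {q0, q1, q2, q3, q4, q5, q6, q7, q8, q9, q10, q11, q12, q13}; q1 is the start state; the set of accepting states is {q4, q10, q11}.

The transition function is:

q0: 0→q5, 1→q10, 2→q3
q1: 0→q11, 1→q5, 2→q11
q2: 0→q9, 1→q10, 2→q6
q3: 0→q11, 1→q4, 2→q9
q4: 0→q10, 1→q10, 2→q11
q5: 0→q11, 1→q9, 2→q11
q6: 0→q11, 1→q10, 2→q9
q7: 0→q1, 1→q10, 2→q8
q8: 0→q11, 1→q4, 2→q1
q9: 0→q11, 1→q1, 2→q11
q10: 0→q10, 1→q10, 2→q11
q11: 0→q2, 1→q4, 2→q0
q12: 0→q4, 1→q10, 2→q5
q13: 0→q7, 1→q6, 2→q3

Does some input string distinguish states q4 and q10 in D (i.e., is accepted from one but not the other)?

States {q7,q8,q12,q13} cannot be reached from the start state, so discard them.
Start with accepting vs non-accepting: {q4,q10,q11} | {q0,q1,q2,q3,q5,q6,q9}.
Split {q4,q10,q11} by δ(·,0) → {q4,q10} and {q11}.
On input 0, block {q0,q1,q2,q3,q5,q6,q9} splits into {q1,q3,q5,q6,q9} and {q0,q2}.
On input 1, block {q1,q3,q5,q6,q9} splits into {q1,q5,q9} and {q3,q6}.
No further refinement is possible. Final partition (5 blocks): {q4,q10} | {q1,q5,q9} | {q11} | {q0,q2} | {q3,q6}.
q4 and q10 lie in the same block of the stable partition, so they are equivalent — no string distinguishes them.

No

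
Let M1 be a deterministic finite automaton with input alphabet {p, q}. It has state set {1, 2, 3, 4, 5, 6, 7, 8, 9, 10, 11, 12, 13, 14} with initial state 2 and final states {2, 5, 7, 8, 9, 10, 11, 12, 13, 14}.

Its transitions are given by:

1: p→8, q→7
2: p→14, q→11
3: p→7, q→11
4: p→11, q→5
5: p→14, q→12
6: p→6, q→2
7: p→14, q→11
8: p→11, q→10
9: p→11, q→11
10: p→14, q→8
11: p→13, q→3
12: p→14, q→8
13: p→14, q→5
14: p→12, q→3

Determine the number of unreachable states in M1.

4

BFS from 2 reaches {2, 3, 5, 7, 8, 10, 11, 12, 13, 14}; the 4 state(s) 1, 4, 6, 9 are never visited.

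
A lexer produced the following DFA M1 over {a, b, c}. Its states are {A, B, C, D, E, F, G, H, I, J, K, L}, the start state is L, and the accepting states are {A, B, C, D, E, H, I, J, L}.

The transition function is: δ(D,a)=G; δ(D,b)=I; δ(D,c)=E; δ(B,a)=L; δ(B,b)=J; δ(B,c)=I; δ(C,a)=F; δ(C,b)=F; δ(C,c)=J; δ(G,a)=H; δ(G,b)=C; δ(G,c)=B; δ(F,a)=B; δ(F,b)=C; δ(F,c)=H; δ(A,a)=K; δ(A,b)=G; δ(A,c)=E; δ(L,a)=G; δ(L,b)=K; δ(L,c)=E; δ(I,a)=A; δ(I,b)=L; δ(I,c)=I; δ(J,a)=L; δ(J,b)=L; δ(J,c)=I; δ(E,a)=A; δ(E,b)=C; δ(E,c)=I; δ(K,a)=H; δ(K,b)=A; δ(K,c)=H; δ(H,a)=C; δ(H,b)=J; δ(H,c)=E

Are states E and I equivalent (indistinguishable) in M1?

States {D} cannot be reached from the start state, so discard them.
Initial partition by acceptance: {A,B,C,E,H,I,J,L} | {F,G,K}.
Split {A,B,C,E,H,I,J,L} by δ(·,a) → {B,E,H,I,J} and {A,C,L}.
On input b, block {B,E,H,I,J} splits into {E,I,J} and {B,H}.
The partition is now stable with 4 blocks: {E,I,J} | {F,G,K} | {A,C,L} | {B,H}.
E and I lie in the same block of the stable partition, so they are equivalent — no string distinguishes them.

Yes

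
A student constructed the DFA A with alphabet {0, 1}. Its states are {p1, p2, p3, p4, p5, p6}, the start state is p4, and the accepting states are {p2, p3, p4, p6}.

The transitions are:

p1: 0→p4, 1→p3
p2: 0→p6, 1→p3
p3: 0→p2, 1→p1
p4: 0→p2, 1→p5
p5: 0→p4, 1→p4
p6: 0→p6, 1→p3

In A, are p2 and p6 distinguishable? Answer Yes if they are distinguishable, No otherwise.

Initial partition by acceptance: {p2,p3,p4,p6} | {p1,p5}.
On input 1, block {p2,p3,p4,p6} splits into {p2,p6} and {p3,p4}.
Stable partition: {p2,p6} | {p1,p5} | {p3,p4} — 3 equivalence classes.
p2 and p6 lie in the same block of the stable partition, so they are equivalent — no string distinguishes them.

No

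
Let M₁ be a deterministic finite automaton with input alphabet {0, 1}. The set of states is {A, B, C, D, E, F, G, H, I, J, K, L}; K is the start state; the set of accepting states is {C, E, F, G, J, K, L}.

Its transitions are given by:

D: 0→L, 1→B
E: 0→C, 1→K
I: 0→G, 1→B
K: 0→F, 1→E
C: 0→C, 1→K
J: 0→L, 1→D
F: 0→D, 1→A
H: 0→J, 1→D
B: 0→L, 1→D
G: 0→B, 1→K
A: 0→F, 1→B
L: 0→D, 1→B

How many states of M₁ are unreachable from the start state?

4

BFS from K reaches {A, B, C, D, E, F, K, L}; the 4 state(s) G, H, I, J are never visited.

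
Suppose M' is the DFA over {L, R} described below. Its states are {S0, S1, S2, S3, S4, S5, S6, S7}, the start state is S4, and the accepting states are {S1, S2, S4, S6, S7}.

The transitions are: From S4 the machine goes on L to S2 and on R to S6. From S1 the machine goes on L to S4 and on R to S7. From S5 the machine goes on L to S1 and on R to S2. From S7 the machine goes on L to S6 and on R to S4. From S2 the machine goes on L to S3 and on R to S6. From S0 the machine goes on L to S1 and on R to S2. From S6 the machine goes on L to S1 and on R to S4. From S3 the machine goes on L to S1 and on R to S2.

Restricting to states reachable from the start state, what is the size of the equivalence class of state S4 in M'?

First remove the unreachable states {S0,S5}; 6 states remain.
P0 = {S1,S2,S4,S6,S7} | {S3}.
Split {S1,S2,S4,S6,S7} by δ(·,L) → {S1,S4,S6,S7} and {S2}.
Refine {S1,S4,S6,S7} on symbol L: members go to different blocks, giving {S1,S6,S7} and {S4}.
On input L, block {S1,S6,S7} splits into {S6,S7} and {S1}.
Split {S6,S7} by δ(·,L) → {S6} and {S7}.
No further refinement is possible. Final partition (6 blocks): {S6} | {S3} | {S2} | {S4} | {S1} | {S7}.
The equivalence class containing S4 is {S4}, of size 1.

1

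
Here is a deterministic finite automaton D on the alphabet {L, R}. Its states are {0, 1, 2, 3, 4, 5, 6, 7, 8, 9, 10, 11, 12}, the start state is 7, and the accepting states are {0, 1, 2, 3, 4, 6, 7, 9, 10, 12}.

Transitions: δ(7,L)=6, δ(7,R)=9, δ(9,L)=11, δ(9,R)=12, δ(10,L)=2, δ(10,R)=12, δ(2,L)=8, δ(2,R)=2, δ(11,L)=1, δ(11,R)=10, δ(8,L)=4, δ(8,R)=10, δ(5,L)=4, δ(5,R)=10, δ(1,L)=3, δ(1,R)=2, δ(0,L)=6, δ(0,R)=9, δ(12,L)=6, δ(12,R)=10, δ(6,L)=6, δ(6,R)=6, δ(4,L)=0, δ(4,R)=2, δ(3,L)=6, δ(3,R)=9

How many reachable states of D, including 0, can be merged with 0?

3

Reachable states from the start: {0,1,2,3,4,6,7,8,9,10,11,12}. Unreachable: {5} — drop them.
Start with accepting vs non-accepting: {0,1,2,3,4,6,7,9,10,12} | {8,11}.
Split {0,1,2,3,4,6,7,9,10,12} by δ(·,L) → {0,1,3,4,6,7,10,12} and {2,9}.
On input L, block {0,1,3,4,6,7,10,12} splits into {0,1,3,4,6,7,12} and {10}.
Refine {0,1,3,4,6,7,12} on symbol R: members go to different blocks, giving {0,1,3,4,7} and {6} and {12}.
Split {0,1,3,4,7} by δ(·,L) → {0,3,7} and {1,4}.
Refine {2,9} on symbol R: members go to different blocks, giving {2} and {9}.
No further refinement is possible. Final partition (8 blocks): {0,3,7} | {8,11} | {2} | {10} | {6} | {12} | {1,4} | {9}.
State 0 belongs to the block {0,3,7}, which has 3 states.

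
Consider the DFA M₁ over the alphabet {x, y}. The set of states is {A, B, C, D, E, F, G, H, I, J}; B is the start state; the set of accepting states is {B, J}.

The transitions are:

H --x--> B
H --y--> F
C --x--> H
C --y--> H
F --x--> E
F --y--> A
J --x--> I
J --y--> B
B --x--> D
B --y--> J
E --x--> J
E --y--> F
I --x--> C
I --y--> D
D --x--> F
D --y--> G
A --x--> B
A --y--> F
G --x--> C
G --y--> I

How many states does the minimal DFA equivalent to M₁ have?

4

Start with accepting vs non-accepting: {B,J} | {A,C,D,E,F,G,H,I}.
Split {A,C,D,E,F,G,H,I} by δ(·,x) → {C,D,F,G,I} and {A,E,H}.
On input x, block {C,D,F,G,I} splits into {D,G,I} and {C,F}.
The partition is now stable with 4 blocks: {B,J} | {D,G,I} | {A,E,H} | {C,F}.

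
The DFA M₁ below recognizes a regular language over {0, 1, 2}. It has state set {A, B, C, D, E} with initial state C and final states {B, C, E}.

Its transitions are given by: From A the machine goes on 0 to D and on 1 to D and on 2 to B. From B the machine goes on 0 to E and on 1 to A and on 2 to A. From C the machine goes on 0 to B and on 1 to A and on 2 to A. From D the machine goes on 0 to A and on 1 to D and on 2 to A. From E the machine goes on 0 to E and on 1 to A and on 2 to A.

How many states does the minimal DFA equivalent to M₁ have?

P0 = {B,C,E} | {A,D}.
Split {A,D} by δ(·,2) → {A} and {D}.
Stable partition: {B,C,E} | {A} | {D} — 3 equivalence classes.

3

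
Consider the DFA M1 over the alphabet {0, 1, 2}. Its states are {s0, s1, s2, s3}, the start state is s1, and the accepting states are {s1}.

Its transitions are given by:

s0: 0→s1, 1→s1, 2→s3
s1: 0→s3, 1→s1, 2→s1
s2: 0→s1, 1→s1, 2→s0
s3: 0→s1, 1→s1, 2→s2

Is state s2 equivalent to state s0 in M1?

Every state is reachable, so we keep all 4.
P0 = {s1} | {s0,s2,s3}.
The partition is now stable with 2 blocks: {s1} | {s0,s2,s3}.
s2 and s0 lie in the same block of the stable partition, so they are equivalent — no string distinguishes them.

Yes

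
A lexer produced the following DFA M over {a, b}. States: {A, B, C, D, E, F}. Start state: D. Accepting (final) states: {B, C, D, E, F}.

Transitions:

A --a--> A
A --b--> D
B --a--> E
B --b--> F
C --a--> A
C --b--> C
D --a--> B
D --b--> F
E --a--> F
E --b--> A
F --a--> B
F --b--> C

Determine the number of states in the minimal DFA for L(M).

P0 = {B,C,D,E,F} | {A}.
Refine {B,C,D,E,F} on symbol a: members go to different blocks, giving {B,D,E,F} and {C}.
Refine {B,D,E,F} on symbol b: members go to different blocks, giving {B,D} and {E} and {F}.
Split {B,D} by δ(·,a) → {B} and {D}.
Stable partition: {B} | {A} | {C} | {E} | {F} | {D} — 6 equivalence classes.

6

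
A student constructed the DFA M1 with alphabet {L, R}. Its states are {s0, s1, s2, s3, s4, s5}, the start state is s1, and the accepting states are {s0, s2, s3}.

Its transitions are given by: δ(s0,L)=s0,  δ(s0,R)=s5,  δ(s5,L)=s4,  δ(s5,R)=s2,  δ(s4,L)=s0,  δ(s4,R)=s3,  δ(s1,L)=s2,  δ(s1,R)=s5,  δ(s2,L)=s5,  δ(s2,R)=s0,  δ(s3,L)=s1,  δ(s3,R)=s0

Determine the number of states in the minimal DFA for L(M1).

P0 = {s0,s2,s3} | {s1,s4,s5}.
Refine {s0,s2,s3} on symbol L: members go to different blocks, giving {s2,s3} and {s0}.
Split {s1,s4,s5} by δ(·,L) → {s1} and {s4} and {s5}.
Split {s2,s3} by δ(·,L) → {s2} and {s3}.
No further refinement is possible. Final partition (6 blocks): {s2} | {s1} | {s0} | {s4} | {s5} | {s3}.

6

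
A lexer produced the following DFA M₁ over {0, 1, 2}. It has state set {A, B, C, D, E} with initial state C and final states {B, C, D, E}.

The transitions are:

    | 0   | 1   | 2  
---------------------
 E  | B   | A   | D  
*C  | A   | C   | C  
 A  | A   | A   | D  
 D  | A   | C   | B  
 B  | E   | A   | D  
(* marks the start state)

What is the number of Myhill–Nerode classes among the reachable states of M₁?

Every state is reachable, so we keep all 5.
Initial partition by acceptance: {B,C,D,E} | {A}.
Split {B,C,D,E} by δ(·,0) → {B,E} and {C,D}.
On input 2, block {C,D} splits into {C} and {D}.
Stable partition: {B,E} | {A} | {C} | {D} — 4 equivalence classes.

4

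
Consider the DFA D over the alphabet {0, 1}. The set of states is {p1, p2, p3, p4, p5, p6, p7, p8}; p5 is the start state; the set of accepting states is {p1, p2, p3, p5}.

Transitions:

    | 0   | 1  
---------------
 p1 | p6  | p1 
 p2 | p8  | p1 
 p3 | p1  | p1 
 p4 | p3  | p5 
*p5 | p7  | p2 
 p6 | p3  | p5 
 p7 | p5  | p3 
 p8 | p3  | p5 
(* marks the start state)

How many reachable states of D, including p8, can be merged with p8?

2

States {p4} cannot be reached from the start state, so discard them.
Start with accepting vs non-accepting: {p1,p2,p3,p5} | {p6,p7,p8}.
Refine {p1,p2,p3,p5} on symbol 0: members go to different blocks, giving {p1,p2,p5} and {p3}.
Split {p6,p7,p8} by δ(·,0) → {p6,p8} and {p7}.
Refine {p1,p2,p5} on symbol 0: members go to different blocks, giving {p1,p2} and {p5}.
No further refinement is possible. Final partition (5 blocks): {p1,p2} | {p6,p8} | {p3} | {p7} | {p5}.
The equivalence class containing p8 is {p6,p8}, of size 2.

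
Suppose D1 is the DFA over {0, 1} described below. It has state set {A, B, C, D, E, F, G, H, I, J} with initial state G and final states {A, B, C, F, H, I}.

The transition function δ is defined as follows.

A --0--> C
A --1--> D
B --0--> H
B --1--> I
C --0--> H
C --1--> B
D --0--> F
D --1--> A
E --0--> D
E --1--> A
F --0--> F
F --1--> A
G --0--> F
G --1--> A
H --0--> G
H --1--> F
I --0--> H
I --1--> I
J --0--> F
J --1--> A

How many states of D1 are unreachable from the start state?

Starting at G and following transitions, the reachable set is {A, B, C, D, F, G, H, I}. That leaves E, J unreachable — 2 in total.

2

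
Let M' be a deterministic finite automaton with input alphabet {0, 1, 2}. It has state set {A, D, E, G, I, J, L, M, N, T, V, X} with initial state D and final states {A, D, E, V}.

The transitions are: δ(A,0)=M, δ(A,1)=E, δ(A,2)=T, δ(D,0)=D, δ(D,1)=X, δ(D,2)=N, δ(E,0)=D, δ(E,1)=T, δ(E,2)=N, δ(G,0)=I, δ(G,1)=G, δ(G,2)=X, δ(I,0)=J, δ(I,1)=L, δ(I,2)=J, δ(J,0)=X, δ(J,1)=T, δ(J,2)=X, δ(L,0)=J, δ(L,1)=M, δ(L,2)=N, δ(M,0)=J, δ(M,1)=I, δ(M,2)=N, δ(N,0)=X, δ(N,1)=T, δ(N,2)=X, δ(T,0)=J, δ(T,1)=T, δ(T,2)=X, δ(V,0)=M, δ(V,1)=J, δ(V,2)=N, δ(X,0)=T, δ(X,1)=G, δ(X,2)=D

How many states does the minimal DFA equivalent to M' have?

6

Reachable states from the start: {D,G,I,J,L,M,N,T,X}. Unreachable: {A,E,V} — drop them.
Start with accepting vs non-accepting: {D} | {G,I,J,L,M,N,T,X}.
On input 2, block {G,I,J,L,M,N,T,X} splits into {G,I,J,L,M,N,T} and {X}.
Split {G,I,J,L,M,N,T} by δ(·,0) → {G,I,L,M,T} and {J,N}.
Split {G,I,L,M,T} by δ(·,0) → {I,L,M,T} and {G}.
Refine {I,L,M,T} on symbol 2: members go to different blocks, giving {I,L,M} and {T}.
No further refinement is possible. Final partition (6 blocks): {D} | {I,L,M} | {X} | {J,N} | {G} | {T}.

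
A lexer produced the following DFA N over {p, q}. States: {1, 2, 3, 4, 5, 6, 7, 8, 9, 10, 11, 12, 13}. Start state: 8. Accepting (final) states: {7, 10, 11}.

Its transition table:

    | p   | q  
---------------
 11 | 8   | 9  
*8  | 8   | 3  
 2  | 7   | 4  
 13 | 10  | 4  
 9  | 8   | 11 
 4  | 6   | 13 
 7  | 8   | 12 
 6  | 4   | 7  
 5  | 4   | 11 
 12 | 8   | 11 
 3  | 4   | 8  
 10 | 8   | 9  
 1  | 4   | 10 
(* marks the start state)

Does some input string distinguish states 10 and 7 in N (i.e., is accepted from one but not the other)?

First remove the unreachable states {1,2,5}; 10 states remain.
Initial partition by acceptance: {7,10,11} | {3,4,6,8,9,12,13}.
On input p, block {3,4,6,8,9,12,13} splits into {3,4,6,8,9,12} and {13}.
On input q, block {3,4,6,8,9,12} splits into {6,9,12} and {3,8} and {4}.
On input p, block {6,9,12} splits into {9,12} and {6}.
On input p, block {3,8} splits into {3} and {8}.
No further refinement is possible. Final partition (7 blocks): {7,10,11} | {9,12} | {13} | {3} | {4} | {6} | {8}.
10 and 7 lie in the same block of the stable partition, so they are equivalent — no string distinguishes them.

No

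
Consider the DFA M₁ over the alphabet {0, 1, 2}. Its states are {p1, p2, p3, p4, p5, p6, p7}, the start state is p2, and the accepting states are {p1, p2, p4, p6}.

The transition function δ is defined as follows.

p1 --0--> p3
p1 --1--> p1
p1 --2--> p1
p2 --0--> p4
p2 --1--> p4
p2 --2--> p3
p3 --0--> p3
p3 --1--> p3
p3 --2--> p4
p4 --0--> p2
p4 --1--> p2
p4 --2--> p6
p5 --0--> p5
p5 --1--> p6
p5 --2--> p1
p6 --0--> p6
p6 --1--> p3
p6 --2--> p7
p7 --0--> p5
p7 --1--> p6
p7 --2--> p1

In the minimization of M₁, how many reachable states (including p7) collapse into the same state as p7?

2

Every state is reachable, so we keep all 7.
Start with accepting vs non-accepting: {p1,p2,p4,p6} | {p3,p5,p7}.
Split {p1,p2,p4,p6} by δ(·,0) → {p2,p4,p6} and {p1}.
Refine {p2,p4,p6} on symbol 1: members go to different blocks, giving {p2,p4} and {p6}.
Refine {p2,p4} on symbol 2: members go to different blocks, giving {p2} and {p4}.
Refine {p3,p5,p7} on symbol 1: members go to different blocks, giving {p5,p7} and {p3}.
No further refinement is possible. Final partition (6 blocks): {p2} | {p5,p7} | {p1} | {p6} | {p4} | {p3}.
The equivalence class containing p7 is {p5,p7}, of size 2.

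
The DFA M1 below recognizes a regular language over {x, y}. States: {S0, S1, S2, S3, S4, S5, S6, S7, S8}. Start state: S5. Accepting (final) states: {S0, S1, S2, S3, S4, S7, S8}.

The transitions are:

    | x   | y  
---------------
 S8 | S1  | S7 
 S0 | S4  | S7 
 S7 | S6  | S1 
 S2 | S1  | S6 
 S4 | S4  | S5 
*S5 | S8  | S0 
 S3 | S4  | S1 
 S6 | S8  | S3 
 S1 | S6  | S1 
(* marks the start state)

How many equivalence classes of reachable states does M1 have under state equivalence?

First remove the unreachable states {S2}; 8 states remain.
Initial partition by acceptance: {S0,S1,S3,S4,S7,S8} | {S5,S6}.
Refine {S0,S1,S3,S4,S7,S8} on symbol x: members go to different blocks, giving {S0,S3,S4,S8} and {S1,S7}.
On input x, block {S0,S3,S4,S8} splits into {S0,S3,S4} and {S8}.
Refine {S0,S3,S4} on symbol y: members go to different blocks, giving {S0,S3} and {S4}.
The partition is now stable with 5 blocks: {S0,S3} | {S5,S6} | {S1,S7} | {S8} | {S4}.

5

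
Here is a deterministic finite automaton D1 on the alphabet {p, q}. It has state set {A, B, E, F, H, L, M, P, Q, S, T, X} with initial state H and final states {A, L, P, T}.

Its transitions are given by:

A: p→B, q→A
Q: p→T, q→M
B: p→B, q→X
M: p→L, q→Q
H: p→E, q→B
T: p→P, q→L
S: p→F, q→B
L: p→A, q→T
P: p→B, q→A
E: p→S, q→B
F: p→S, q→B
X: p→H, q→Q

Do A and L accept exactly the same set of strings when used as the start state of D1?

No

All states are reachable from the start state.
Start with accepting vs non-accepting: {A,L,P,T} | {B,E,F,H,M,Q,S,X}.
Split {A,L,P,T} by δ(·,p) → {A,P} and {L,T}.
Refine {B,E,F,H,M,Q,S,X} on symbol p: members go to different blocks, giving {B,E,F,H,S,X} and {M,Q}.
Split {B,E,F,H,S,X} by δ(·,q) → {B,E,F,H,S} and {X}.
Split {B,E,F,H,S} by δ(·,q) → {E,F,H,S} and {B}.
No further refinement is possible. Final partition (6 blocks): {A,P} | {E,F,H,S} | {L,T} | {M,Q} | {X} | {B}.
A and L end up in different blocks, so they are distinguishable. For instance, the string 'p' is accepted from only L.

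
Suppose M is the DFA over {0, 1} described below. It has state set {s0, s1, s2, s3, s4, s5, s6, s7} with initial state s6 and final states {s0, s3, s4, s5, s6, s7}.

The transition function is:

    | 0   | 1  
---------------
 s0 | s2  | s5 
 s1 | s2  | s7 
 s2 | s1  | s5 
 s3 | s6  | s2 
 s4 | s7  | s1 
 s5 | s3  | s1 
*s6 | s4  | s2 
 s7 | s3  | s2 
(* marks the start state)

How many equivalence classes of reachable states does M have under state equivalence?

First remove the unreachable states {s0}; 7 states remain.
Initial partition by acceptance: {s3,s4,s5,s6,s7} | {s1,s2}.
The partition is now stable with 2 blocks: {s3,s4,s5,s6,s7} | {s1,s2}.

2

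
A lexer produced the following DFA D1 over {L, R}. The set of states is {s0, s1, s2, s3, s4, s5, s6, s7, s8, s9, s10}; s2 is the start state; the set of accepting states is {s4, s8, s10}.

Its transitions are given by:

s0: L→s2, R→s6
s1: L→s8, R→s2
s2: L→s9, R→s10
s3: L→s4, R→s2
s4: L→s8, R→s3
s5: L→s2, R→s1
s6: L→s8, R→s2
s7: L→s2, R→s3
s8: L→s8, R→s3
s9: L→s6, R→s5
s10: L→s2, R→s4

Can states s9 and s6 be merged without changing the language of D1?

No

States {s0,s7} cannot be reached from the start state, so discard them.
Start with accepting vs non-accepting: {s4,s8,s10} | {s1,s2,s3,s5,s6,s9}.
Split {s4,s8,s10} by δ(·,L) → {s4,s8} and {s10}.
Split {s1,s2,s3,s5,s6,s9} by δ(·,L) → {s1,s3,s6} and {s2,s5,s9}.
Refine {s2,s5,s9} on symbol L: members go to different blocks, giving {s2,s5} and {s9}.
Refine {s2,s5} on symbol L: members go to different blocks, giving {s2} and {s5}.
No further refinement is possible. Final partition (6 blocks): {s4,s8} | {s1,s3,s6} | {s10} | {s2} | {s9} | {s5}.
s9 and s6 end up in different blocks, so they are distinguishable. For instance, the string 'L' is accepted from only s6.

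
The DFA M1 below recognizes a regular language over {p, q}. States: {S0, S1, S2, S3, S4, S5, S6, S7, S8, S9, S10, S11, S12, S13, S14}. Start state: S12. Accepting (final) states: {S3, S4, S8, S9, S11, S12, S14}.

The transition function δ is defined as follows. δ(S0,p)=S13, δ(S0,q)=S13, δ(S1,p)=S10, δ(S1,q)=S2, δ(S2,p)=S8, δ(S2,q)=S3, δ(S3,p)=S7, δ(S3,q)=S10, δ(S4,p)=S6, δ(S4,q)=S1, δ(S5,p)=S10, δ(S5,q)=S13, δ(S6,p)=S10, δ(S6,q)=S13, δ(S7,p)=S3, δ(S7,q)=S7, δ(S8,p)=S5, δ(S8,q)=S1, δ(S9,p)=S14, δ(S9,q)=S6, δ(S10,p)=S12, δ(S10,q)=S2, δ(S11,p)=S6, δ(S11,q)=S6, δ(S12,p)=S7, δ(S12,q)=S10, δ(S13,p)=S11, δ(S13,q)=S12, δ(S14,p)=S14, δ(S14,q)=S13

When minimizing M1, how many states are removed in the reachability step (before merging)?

4

Starting at S12 and following transitions, the reachable set is {S1, S2, S3, S5, S6, S7, S8, S10, S11, S12, S13}. That leaves S0, S4, S9, S14 unreachable — 4 in total.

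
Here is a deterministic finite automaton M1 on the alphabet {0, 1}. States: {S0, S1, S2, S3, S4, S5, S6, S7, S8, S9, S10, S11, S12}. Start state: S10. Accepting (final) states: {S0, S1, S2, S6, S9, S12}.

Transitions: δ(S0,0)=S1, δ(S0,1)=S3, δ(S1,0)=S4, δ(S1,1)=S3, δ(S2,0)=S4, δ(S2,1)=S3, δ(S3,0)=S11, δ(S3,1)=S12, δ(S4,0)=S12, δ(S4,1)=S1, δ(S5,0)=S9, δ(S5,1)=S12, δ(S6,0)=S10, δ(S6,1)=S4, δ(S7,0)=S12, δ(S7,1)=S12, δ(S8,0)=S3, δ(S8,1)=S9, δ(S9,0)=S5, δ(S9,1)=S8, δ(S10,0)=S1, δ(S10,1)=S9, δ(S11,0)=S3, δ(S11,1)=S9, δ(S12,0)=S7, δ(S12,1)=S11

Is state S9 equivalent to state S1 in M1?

Reachable states from the start: {S1,S3,S4,S5,S7,S8,S9,S10,S11,S12}. Unreachable: {S0,S2,S6} — drop them.
Start with accepting vs non-accepting: {S1,S9,S12} | {S3,S4,S5,S7,S8,S10,S11}.
Split {S3,S4,S5,S7,S8,S10,S11} by δ(·,0) → {S4,S5,S7,S10} and {S3,S8,S11}.
The partition is now stable with 3 blocks: {S1,S9,S12} | {S4,S5,S7,S10} | {S3,S8,S11}.
S9 and S1 lie in the same block of the stable partition, so they are equivalent — no string distinguishes them.

Yes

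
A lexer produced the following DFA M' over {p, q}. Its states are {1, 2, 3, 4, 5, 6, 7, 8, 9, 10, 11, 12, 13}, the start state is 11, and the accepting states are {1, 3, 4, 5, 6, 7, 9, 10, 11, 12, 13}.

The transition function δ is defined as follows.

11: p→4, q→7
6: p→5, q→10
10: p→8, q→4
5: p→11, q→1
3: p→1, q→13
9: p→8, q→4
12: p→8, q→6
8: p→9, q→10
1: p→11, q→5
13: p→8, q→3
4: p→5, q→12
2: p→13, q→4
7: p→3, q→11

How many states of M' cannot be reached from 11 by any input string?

1

BFS from 11 reaches {1, 3, 4, 5, 6, 7, 8, 9, 10, 11, 12, 13}; the 1 state(s) 2 are never visited.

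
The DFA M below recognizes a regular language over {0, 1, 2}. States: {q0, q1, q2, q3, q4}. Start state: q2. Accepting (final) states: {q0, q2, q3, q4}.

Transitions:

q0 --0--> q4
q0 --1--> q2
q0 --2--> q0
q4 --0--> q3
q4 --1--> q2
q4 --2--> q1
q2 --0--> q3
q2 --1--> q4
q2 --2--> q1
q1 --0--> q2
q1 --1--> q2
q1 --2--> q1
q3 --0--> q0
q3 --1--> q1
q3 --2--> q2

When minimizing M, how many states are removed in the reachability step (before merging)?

Exploring from q2, all states are eventually visited, so none are unreachable.

0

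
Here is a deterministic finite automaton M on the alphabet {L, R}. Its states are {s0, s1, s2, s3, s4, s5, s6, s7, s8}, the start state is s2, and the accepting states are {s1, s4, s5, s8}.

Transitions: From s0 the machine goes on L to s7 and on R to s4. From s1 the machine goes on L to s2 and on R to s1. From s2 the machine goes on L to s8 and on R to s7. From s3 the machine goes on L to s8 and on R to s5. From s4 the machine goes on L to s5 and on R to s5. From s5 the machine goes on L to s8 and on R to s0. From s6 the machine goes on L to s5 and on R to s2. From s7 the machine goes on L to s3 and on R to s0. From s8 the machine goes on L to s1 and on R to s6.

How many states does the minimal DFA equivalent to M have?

9

Every state is reachable, so we keep all 9.
Initial partition by acceptance: {s1,s4,s5,s8} | {s0,s2,s3,s6,s7}.
Refine {s1,s4,s5,s8} on symbol L: members go to different blocks, giving {s4,s5,s8} and {s1}.
Refine {s4,s5,s8} on symbol L: members go to different blocks, giving {s4,s5} and {s8}.
Split {s4,s5} by δ(·,L) → {s4} and {s5}.
Split {s0,s2,s3,s6,s7} by δ(·,L) → {s0,s7} and {s2,s3} and {s6}.
Split {s0,s7} by δ(·,L) → {s0} and {s7}.
Refine {s2,s3} on symbol R: members go to different blocks, giving {s2} and {s3}.
The partition is now stable with 9 blocks: {s4} | {s0} | {s1} | {s8} | {s5} | {s2} | {s6} | {s7} | {s3}.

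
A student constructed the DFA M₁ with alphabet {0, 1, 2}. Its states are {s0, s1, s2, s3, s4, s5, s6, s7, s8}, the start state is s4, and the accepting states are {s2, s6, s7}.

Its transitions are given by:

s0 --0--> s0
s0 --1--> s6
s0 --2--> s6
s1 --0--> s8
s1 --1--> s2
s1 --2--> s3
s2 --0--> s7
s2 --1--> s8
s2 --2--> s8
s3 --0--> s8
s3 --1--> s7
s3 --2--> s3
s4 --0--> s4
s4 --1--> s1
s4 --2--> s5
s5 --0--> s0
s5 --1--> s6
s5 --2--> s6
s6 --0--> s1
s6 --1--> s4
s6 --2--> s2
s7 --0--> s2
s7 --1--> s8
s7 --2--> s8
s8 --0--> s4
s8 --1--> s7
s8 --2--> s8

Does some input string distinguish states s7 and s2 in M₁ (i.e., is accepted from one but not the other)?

No

All states are reachable from the start state.
Initial partition by acceptance: {s2,s6,s7} | {s0,s1,s3,s4,s5,s8}.
On input 0, block {s2,s6,s7} splits into {s2,s7} and {s6}.
Split {s0,s1,s3,s4,s5,s8} by δ(·,1) → {s1,s3,s8} and {s0,s5} and {s4}.
Split {s1,s3,s8} by δ(·,0) → {s1,s3} and {s8}.
The partition is now stable with 6 blocks: {s2,s7} | {s1,s3} | {s6} | {s0,s5} | {s4} | {s8}.
s7 and s2 lie in the same block of the stable partition, so they are equivalent — no string distinguishes them.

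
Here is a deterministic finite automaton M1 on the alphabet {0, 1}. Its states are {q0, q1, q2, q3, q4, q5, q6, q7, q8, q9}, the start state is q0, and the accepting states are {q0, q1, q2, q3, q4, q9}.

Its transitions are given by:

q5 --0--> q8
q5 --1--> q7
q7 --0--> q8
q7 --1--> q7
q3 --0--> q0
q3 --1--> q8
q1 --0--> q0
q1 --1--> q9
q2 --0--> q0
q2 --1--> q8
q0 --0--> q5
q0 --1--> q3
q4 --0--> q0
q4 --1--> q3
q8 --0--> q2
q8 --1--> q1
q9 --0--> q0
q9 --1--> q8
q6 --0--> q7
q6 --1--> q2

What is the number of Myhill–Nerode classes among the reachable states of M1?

States {q4,q6} cannot be reached from the start state, so discard them.
Initial partition by acceptance: {q0,q1,q2,q3,q9} | {q5,q7,q8}.
On input 0, block {q0,q1,q2,q3,q9} splits into {q1,q2,q3,q9} and {q0}.
Split {q1,q2,q3,q9} by δ(·,1) → {q2,q3,q9} and {q1}.
Refine {q5,q7,q8} on symbol 0: members go to different blocks, giving {q5,q7} and {q8}.
Stable partition: {q2,q3,q9} | {q5,q7} | {q0} | {q1} | {q8} — 5 equivalence classes.

5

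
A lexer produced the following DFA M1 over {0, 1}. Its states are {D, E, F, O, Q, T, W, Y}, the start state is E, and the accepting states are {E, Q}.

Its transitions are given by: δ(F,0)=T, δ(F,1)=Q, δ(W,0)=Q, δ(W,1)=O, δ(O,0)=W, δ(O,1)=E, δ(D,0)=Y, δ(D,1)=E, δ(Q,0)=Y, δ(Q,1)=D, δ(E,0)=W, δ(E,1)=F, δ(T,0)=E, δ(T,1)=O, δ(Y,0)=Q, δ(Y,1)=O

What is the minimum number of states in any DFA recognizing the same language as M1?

3

All states are reachable from the start state.
Initial partition by acceptance: {E,Q} | {D,F,O,T,W,Y}.
Split {D,F,O,T,W,Y} by δ(·,0) → {T,W,Y} and {D,F,O}.
No further refinement is possible. Final partition (3 blocks): {E,Q} | {T,W,Y} | {D,F,O}.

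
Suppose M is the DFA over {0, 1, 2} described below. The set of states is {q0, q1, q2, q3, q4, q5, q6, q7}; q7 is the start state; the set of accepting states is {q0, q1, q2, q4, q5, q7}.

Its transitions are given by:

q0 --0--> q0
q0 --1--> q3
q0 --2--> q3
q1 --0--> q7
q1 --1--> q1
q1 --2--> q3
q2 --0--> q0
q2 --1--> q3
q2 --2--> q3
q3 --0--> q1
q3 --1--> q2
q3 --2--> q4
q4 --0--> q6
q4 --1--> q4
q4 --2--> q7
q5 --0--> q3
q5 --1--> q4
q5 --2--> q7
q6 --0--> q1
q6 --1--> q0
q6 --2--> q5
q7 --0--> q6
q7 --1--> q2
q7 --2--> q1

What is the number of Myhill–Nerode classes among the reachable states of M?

5

P0 = {q0,q1,q2,q4,q5,q7} | {q3,q6}.
Refine {q0,q1,q2,q4,q5,q7} on symbol 0: members go to different blocks, giving {q0,q1,q2} and {q4,q5,q7}.
Split {q0,q1,q2} by δ(·,0) → {q0,q2} and {q1}.
Refine {q4,q5,q7} on symbol 1: members go to different blocks, giving {q4,q5} and {q7}.
Stable partition: {q0,q2} | {q3,q6} | {q4,q5} | {q1} | {q7} — 5 equivalence classes.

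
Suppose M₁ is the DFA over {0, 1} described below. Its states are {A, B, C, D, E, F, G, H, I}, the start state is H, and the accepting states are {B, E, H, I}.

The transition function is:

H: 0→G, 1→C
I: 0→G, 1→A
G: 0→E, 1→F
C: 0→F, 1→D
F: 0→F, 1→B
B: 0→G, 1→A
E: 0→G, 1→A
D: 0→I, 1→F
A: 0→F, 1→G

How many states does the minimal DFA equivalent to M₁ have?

All states are reachable from the start state.
Start with accepting vs non-accepting: {B,E,H,I} | {A,C,D,F,G}.
Split {A,C,D,F,G} by δ(·,0) → {A,C,F} and {D,G}.
Split {A,C,F} by δ(·,1) → {A,C} and {F}.
No further refinement is possible. Final partition (4 blocks): {B,E,H,I} | {A,C} | {D,G} | {F}.

4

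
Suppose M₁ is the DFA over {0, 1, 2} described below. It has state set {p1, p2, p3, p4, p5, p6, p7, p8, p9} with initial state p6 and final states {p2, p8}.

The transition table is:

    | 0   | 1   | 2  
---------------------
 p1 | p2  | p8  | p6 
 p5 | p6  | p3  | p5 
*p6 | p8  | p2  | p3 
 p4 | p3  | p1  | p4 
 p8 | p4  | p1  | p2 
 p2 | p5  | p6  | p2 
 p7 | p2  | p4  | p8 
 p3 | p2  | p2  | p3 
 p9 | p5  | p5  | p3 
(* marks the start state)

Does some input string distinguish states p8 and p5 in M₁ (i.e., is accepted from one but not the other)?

First remove the unreachable states {p7,p9}; 7 states remain.
P0 = {p2,p8} | {p1,p3,p4,p5,p6}.
On input 0, block {p1,p3,p4,p5,p6} splits into {p1,p3,p6} and {p4,p5}.
The partition is now stable with 3 blocks: {p2,p8} | {p1,p3,p6} | {p4,p5}.
p8 and p5 end up in different blocks, so they are distinguishable. For instance, the string 'ε' is accepted from only p8.

Yes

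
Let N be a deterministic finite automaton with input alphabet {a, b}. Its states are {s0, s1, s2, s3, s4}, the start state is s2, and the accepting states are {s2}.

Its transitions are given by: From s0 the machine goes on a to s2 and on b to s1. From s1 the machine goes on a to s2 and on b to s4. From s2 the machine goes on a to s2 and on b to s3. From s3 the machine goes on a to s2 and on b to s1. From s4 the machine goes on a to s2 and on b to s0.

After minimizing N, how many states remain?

2

P0 = {s2} | {s0,s1,s3,s4}.
Stable partition: {s2} | {s0,s1,s3,s4} — 2 equivalence classes.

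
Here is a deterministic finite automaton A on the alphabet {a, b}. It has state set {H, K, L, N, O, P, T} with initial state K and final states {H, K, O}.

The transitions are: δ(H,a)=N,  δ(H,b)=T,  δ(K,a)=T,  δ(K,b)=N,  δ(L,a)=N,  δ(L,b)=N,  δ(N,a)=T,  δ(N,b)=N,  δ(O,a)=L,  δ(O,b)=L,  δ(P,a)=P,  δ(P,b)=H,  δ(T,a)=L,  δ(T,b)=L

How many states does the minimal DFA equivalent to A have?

2

States {H,O,P} cannot be reached from the start state, so discard them.
Initial partition by acceptance: {K} | {L,N,T}.
Stable partition: {K} | {L,N,T} — 2 equivalence classes.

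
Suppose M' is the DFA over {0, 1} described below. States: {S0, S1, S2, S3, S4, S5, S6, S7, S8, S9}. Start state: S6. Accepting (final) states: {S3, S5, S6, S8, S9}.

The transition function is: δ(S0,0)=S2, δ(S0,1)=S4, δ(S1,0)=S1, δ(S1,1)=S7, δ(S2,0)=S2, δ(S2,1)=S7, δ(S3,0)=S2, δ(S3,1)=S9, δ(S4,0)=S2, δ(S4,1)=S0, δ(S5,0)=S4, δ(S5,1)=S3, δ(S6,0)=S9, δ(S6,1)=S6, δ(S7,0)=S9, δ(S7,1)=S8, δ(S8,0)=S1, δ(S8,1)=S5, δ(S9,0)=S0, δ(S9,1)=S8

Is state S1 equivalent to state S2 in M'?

All states are reachable from the start state.
P0 = {S3,S5,S6,S8,S9} | {S0,S1,S2,S4,S7}.
Split {S3,S5,S6,S8,S9} by δ(·,0) → {S3,S5,S8,S9} and {S6}.
Refine {S0,S1,S2,S4,S7} on symbol 0: members go to different blocks, giving {S0,S1,S2,S4} and {S7}.
Refine {S0,S1,S2,S4} on symbol 1: members go to different blocks, giving {S0,S4} and {S1,S2}.
On input 0, block {S3,S5,S8,S9} splits into {S3,S8} and {S5,S9}.
No further refinement is possible. Final partition (6 blocks): {S3,S8} | {S0,S4} | {S6} | {S7} | {S1,S2} | {S5,S9}.
S1 and S2 lie in the same block of the stable partition, so they are equivalent — no string distinguishes them.

Yes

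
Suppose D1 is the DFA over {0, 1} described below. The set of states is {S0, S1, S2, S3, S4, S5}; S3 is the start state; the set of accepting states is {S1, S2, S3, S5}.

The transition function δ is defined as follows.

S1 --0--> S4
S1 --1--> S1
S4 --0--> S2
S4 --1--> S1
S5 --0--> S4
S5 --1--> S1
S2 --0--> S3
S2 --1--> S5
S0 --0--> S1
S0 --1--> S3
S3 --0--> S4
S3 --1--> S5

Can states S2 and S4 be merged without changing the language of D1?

No

First remove the unreachable states {S0}; 5 states remain.
Start with accepting vs non-accepting: {S1,S2,S3,S5} | {S4}.
Refine {S1,S2,S3,S5} on symbol 0: members go to different blocks, giving {S1,S3,S5} and {S2}.
The partition is now stable with 3 blocks: {S1,S3,S5} | {S4} | {S2}.
S2 and S4 end up in different blocks, so they are distinguishable. For instance, the string 'ε' is accepted from only S2.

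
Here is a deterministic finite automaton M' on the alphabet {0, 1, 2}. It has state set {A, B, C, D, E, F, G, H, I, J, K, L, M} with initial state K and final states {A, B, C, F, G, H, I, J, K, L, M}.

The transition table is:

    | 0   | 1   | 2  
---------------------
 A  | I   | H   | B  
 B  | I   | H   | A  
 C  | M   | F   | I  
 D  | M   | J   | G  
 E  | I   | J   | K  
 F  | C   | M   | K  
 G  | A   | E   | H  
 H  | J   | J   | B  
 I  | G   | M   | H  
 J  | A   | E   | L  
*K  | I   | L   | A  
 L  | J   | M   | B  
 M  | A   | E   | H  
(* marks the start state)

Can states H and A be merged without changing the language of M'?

First remove the unreachable states {C,D,F}; 10 states remain.
P0 = {A,B,G,H,I,J,K,L,M} | {E}.
On input 1, block {A,B,G,H,I,J,K,L,M} splits into {A,B,H,I,K,L} and {G,J,M}.
Refine {A,B,H,I,K,L} on symbol 0: members go to different blocks, giving {A,B,K} and {H,I,L}.
Split {H,I,L} by δ(·,2) → {H,L} and {I}.
Stable partition: {A,B,K} | {E} | {G,J,M} | {H,L} | {I} — 5 equivalence classes.
H and A end up in different blocks, so they are distinguishable. For instance, the string '01' is accepted from only A.

No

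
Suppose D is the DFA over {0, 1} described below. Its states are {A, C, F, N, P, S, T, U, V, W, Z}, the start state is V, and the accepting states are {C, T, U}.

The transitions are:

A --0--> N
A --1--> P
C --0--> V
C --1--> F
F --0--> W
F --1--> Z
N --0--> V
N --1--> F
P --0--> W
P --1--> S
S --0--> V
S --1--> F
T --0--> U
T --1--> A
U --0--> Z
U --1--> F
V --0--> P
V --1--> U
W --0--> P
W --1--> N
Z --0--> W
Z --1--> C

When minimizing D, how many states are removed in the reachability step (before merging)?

2

No path from V leads to A, T; the other 9 states are all reachable.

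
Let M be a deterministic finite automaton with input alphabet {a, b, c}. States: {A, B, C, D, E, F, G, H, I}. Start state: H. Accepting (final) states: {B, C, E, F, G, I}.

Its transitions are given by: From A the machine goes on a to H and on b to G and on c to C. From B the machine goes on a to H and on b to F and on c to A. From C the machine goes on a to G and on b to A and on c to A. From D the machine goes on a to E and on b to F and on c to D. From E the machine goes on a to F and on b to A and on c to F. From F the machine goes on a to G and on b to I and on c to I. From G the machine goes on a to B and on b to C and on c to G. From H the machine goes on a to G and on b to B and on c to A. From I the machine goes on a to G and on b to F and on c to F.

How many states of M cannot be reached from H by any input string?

2

Starting at H and following transitions, the reachable set is {A, B, C, F, G, H, I}. That leaves D, E unreachable — 2 in total.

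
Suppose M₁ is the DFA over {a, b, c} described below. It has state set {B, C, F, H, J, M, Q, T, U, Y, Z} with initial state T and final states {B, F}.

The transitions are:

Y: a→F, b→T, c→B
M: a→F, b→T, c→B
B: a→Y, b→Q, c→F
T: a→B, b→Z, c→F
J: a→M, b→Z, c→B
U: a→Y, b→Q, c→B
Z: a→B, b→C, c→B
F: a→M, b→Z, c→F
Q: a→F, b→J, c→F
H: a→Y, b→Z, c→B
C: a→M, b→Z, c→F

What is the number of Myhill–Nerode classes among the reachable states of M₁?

5

Reachable states from the start: {B,C,F,J,M,Q,T,Y,Z}. Unreachable: {H,U} — drop them.
Initial partition by acceptance: {B,F} | {C,J,M,Q,T,Y,Z}.
On input a, block {C,J,M,Q,T,Y,Z} splits into {M,Q,T,Y,Z} and {C,J}.
On input b, block {M,Q,T,Y,Z} splits into {M,T,Y} and {Q,Z}.
On input b, block {M,T,Y} splits into {M,Y} and {T}.
No further refinement is possible. Final partition (5 blocks): {B,F} | {M,Y} | {C,J} | {Q,Z} | {T}.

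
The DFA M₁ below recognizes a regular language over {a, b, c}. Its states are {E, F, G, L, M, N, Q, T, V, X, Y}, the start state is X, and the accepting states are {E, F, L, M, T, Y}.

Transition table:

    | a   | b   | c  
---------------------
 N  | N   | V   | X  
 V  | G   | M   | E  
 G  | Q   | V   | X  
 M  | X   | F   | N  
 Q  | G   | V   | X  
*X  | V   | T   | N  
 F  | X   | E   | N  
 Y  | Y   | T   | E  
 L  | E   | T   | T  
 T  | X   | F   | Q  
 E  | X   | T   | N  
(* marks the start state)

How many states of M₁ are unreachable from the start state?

2

Starting at X and following transitions, the reachable set is {E, F, G, M, N, Q, T, V, X}. That leaves L, Y unreachable — 2 in total.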